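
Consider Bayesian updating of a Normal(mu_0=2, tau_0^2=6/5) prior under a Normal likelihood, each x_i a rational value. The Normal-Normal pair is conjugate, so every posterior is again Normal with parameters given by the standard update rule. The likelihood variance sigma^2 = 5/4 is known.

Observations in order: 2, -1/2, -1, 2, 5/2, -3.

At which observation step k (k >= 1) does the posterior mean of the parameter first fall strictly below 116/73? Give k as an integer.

obs 1: x=2 → posterior Normal(2, 30/49)
obs 2: x=-1/2 → posterior Normal(86/73, 30/73)
obs 3: x=-1 → posterior Normal(62/97, 30/97)
obs 4: x=2 → posterior Normal(10/11, 30/121)
obs 5: x=5/2 → posterior Normal(34/29, 6/29)
obs 6: x=-3 → posterior Normal(98/169, 30/169)

k = 2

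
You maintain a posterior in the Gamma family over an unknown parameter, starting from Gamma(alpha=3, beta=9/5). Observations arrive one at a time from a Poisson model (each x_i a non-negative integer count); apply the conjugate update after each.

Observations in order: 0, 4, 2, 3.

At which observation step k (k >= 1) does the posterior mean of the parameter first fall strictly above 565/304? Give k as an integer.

obs 1: x=0 → posterior Gamma(3, 14/5)
obs 2: x=4 → posterior Gamma(7, 19/5)
obs 3: x=2 → posterior Gamma(9, 24/5)
obs 4: x=3 → posterior Gamma(12, 29/5)

k = 3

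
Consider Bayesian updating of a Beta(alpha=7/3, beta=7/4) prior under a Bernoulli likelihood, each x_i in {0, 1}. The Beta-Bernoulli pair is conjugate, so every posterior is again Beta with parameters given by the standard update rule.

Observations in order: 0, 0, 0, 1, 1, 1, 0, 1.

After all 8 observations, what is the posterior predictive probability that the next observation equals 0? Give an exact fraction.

obs 1: x=0 → posterior Beta(7/3, 11/4)
obs 2: x=0 → posterior Beta(7/3, 15/4)
obs 3: x=0 → posterior Beta(7/3, 19/4)
obs 4: x=1 → posterior Beta(10/3, 19/4)
obs 5: x=1 → posterior Beta(13/3, 19/4)
obs 6: x=1 → posterior Beta(16/3, 19/4)
obs 7: x=0 → posterior Beta(16/3, 23/4)
obs 8: x=1 → posterior Beta(19/3, 23/4)

69/145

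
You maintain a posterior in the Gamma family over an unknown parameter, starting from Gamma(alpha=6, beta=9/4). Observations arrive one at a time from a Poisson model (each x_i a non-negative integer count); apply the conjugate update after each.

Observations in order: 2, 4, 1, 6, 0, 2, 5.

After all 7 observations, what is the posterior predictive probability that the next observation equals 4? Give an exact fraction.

obs 1: x=2 → posterior Gamma(8, 13/4)
obs 2: x=4 → posterior Gamma(12, 17/4)
obs 3: x=1 → posterior Gamma(13, 21/4)
obs 4: x=6 → posterior Gamma(19, 25/4)
obs 5: x=0 → posterior Gamma(19, 29/4)
obs 6: x=2 → posterior Gamma(21, 33/4)
obs 7: x=5 → posterior Gamma(26, 37/4)

360717066717708239085643082672281120796682587904/2418330769289520463963038742566759257517431737201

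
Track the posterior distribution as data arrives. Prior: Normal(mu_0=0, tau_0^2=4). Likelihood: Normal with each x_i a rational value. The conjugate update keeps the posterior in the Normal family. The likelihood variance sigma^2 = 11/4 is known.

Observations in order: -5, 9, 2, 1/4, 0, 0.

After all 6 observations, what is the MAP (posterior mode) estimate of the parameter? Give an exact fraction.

obs 1: x=-5 → posterior Normal(-80/27, 44/27)
obs 2: x=9 → posterior Normal(64/43, 44/43)
obs 3: x=2 → posterior Normal(96/59, 44/59)
obs 4: x=1/4 → posterior Normal(4/3, 44/75)
obs 5: x=0 → posterior Normal(100/91, 44/91)
obs 6: x=0 → posterior Normal(100/107, 44/107)

100/107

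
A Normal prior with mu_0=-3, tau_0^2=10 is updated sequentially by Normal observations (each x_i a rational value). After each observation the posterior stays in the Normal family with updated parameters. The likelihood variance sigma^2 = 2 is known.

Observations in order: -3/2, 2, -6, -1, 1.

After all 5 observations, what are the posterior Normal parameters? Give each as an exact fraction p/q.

obs 1: x=-3/2 → posterior Normal(-7/4, 5/3)
obs 2: x=2 → posterior Normal(-1/22, 10/11)
obs 3: x=-6 → posterior Normal(-61/32, 5/8)
obs 4: x=-1 → posterior Normal(-71/42, 10/21)
obs 5: x=1 → posterior Normal(-61/52, 5/13)

mu_0=-61/52, tau_0^2=5/13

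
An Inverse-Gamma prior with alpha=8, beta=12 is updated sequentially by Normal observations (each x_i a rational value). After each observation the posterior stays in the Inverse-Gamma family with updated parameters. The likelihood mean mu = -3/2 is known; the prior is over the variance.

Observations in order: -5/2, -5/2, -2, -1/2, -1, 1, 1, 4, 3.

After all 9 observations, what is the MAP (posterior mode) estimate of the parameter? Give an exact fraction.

181/54

obs 1: x=-5/2 → posterior Inverse-Gamma(17/2, 25/2)
obs 2: x=-5/2 → posterior Inverse-Gamma(9, 13)
obs 3: x=-2 → posterior Inverse-Gamma(19/2, 105/8)
obs 4: x=-1/2 → posterior Inverse-Gamma(10, 109/8)
obs 5: x=-1 → posterior Inverse-Gamma(21/2, 55/4)
obs 6: x=1 → posterior Inverse-Gamma(11, 135/8)
obs 7: x=1 → posterior Inverse-Gamma(23/2, 20)
obs 8: x=4 → posterior Inverse-Gamma(12, 281/8)
obs 9: x=3 → posterior Inverse-Gamma(25/2, 181/4)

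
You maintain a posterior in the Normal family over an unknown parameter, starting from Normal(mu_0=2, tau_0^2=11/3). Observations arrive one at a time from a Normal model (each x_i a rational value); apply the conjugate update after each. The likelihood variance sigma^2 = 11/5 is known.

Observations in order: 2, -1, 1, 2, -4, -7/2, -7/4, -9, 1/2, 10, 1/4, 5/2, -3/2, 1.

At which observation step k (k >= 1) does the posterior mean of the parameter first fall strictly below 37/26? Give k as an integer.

obs 1: x=2 → posterior Normal(2, 11/8)
obs 2: x=-1 → posterior Normal(11/13, 11/13)
obs 3: x=1 → posterior Normal(8/9, 11/18)
obs 4: x=2 → posterior Normal(26/23, 11/23)
obs 5: x=-4 → posterior Normal(3/14, 11/28)
obs 6: x=-7/2 → posterior Normal(-23/66, 1/3)
obs 7: x=-7/4 → posterior Normal(-81/152, 11/38)
obs 8: x=-9 → posterior Normal(-261/172, 11/43)
obs 9: x=1/2 → posterior Normal(-251/192, 11/48)
obs 10: x=10 → posterior Normal(-51/212, 11/53)
obs 11: x=1/4 → posterior Normal(-23/116, 11/58)
obs 12: x=5/2 → posterior Normal(1/63, 11/63)
obs 13: x=-3/2 → posterior Normal(-13/136, 11/68)
obs 14: x=1 → posterior Normal(-3/146, 11/73)

k = 2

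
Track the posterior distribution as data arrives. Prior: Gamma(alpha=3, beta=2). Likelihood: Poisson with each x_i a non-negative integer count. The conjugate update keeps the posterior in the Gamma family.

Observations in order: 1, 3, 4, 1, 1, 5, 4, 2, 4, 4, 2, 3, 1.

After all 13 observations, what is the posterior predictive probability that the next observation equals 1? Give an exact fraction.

9337302848793788031252915970981121063232421875/45671926166590716193865151022383844364247891968

obs 1: x=1 → posterior Gamma(4, 3)
obs 2: x=3 → posterior Gamma(7, 4)
obs 3: x=4 → posterior Gamma(11, 5)
obs 4: x=1 → posterior Gamma(12, 6)
obs 5: x=1 → posterior Gamma(13, 7)
obs 6: x=5 → posterior Gamma(18, 8)
obs 7: x=4 → posterior Gamma(22, 9)
obs 8: x=2 → posterior Gamma(24, 10)
obs 9: x=4 → posterior Gamma(28, 11)
obs 10: x=4 → posterior Gamma(32, 12)
obs 11: x=2 → posterior Gamma(34, 13)
obs 12: x=3 → posterior Gamma(37, 14)
obs 13: x=1 → posterior Gamma(38, 15)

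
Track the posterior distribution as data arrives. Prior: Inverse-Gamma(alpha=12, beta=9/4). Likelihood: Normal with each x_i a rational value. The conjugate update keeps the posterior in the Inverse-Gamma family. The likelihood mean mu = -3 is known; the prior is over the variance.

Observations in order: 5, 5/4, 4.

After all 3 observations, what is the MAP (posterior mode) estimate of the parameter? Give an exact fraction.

obs 1: x=5 → posterior Inverse-Gamma(25/2, 137/4)
obs 2: x=5/4 → posterior Inverse-Gamma(13, 1385/32)
obs 3: x=4 → posterior Inverse-Gamma(27/2, 2169/32)

2169/464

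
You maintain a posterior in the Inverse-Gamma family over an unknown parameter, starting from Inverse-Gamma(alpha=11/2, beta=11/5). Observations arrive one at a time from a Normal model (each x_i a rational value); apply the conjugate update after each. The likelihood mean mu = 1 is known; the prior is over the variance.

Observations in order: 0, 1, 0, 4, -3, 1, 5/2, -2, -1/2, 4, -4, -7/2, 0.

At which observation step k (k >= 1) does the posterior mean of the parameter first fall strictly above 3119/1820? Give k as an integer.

k = 5

obs 1: x=0 → posterior Inverse-Gamma(6, 27/10)
obs 2: x=1 → posterior Inverse-Gamma(13/2, 27/10)
obs 3: x=0 → posterior Inverse-Gamma(7, 16/5)
obs 4: x=4 → posterior Inverse-Gamma(15/2, 77/10)
obs 5: x=-3 → posterior Inverse-Gamma(8, 157/10)
obs 6: x=1 → posterior Inverse-Gamma(17/2, 157/10)
obs 7: x=5/2 → posterior Inverse-Gamma(9, 673/40)
obs 8: x=-2 → posterior Inverse-Gamma(19/2, 853/40)
obs 9: x=-1/2 → posterior Inverse-Gamma(10, 449/20)
obs 10: x=4 → posterior Inverse-Gamma(21/2, 539/20)
obs 11: x=-4 → posterior Inverse-Gamma(11, 789/20)
obs 12: x=-7/2 → posterior Inverse-Gamma(23/2, 1983/40)
obs 13: x=0 → posterior Inverse-Gamma(12, 2003/40)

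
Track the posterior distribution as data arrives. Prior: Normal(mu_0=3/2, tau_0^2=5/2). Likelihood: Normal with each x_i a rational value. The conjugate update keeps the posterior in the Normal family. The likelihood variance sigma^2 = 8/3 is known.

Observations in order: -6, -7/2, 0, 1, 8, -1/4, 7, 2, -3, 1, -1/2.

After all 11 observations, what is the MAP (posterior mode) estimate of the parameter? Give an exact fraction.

obs 1: x=-6 → posterior Normal(-66/31, 40/31)
obs 2: x=-7/2 → posterior Normal(-237/92, 20/23)
obs 3: x=0 → posterior Normal(-237/122, 40/61)
obs 4: x=1 → posterior Normal(-207/152, 10/19)
obs 5: x=8 → posterior Normal(33/182, 40/91)
obs 6: x=-1/4 → posterior Normal(51/424, 20/53)
obs 7: x=7 → posterior Normal(471/484, 40/121)
obs 8: x=2 → posterior Normal(591/544, 5/17)
obs 9: x=-3 → posterior Normal(411/604, 40/151)
obs 10: x=1 → posterior Normal(471/664, 20/83)
obs 11: x=-1/2 → posterior Normal(441/724, 40/181)

441/724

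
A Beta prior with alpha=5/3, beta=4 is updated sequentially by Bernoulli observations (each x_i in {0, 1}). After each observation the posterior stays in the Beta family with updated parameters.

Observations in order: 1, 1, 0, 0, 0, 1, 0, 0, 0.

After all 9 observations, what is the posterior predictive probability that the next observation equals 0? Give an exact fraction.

obs 1: x=1 → posterior Beta(8/3, 4)
obs 2: x=1 → posterior Beta(11/3, 4)
obs 3: x=0 → posterior Beta(11/3, 5)
obs 4: x=0 → posterior Beta(11/3, 6)
obs 5: x=0 → posterior Beta(11/3, 7)
obs 6: x=1 → posterior Beta(14/3, 7)
obs 7: x=0 → posterior Beta(14/3, 8)
obs 8: x=0 → posterior Beta(14/3, 9)
obs 9: x=0 → posterior Beta(14/3, 10)

15/22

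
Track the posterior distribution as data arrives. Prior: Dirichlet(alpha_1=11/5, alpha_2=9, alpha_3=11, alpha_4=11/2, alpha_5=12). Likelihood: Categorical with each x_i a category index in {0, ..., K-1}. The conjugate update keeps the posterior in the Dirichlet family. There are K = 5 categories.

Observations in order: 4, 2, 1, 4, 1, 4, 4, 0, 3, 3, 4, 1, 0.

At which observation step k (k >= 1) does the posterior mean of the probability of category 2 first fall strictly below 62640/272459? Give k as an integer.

k = 13

obs 1: x=4 → posterior Dirichlet(11/5, 9, 11, 11/2, 13)
obs 2: x=2 → posterior Dirichlet(11/5, 9, 12, 11/2, 13)
obs 3: x=1 → posterior Dirichlet(11/5, 10, 12, 11/2, 13)
obs 4: x=4 → posterior Dirichlet(11/5, 10, 12, 11/2, 14)
obs 5: x=1 → posterior Dirichlet(11/5, 11, 12, 11/2, 14)
obs 6: x=4 → posterior Dirichlet(11/5, 11, 12, 11/2, 15)
obs 7: x=4 → posterior Dirichlet(11/5, 11, 12, 11/2, 16)
obs 8: x=0 → posterior Dirichlet(16/5, 11, 12, 11/2, 16)
obs 9: x=3 → posterior Dirichlet(16/5, 11, 12, 13/2, 16)
obs 10: x=3 → posterior Dirichlet(16/5, 11, 12, 15/2, 16)
obs 11: x=4 → posterior Dirichlet(16/5, 11, 12, 15/2, 17)
obs 12: x=1 → posterior Dirichlet(16/5, 12, 12, 15/2, 17)
obs 13: x=0 → posterior Dirichlet(21/5, 12, 12, 15/2, 17)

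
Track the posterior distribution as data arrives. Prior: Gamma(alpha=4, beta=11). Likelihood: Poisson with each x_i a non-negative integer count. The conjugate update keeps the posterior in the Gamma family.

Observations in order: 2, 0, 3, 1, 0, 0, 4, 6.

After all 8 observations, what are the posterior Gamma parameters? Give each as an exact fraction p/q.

obs 1: x=2 → posterior Gamma(6, 12)
obs 2: x=0 → posterior Gamma(6, 13)
obs 3: x=3 → posterior Gamma(9, 14)
obs 4: x=1 → posterior Gamma(10, 15)
obs 5: x=0 → posterior Gamma(10, 16)
obs 6: x=0 → posterior Gamma(10, 17)
obs 7: x=4 → posterior Gamma(14, 18)
obs 8: x=6 → posterior Gamma(20, 19)

alpha=20, beta=19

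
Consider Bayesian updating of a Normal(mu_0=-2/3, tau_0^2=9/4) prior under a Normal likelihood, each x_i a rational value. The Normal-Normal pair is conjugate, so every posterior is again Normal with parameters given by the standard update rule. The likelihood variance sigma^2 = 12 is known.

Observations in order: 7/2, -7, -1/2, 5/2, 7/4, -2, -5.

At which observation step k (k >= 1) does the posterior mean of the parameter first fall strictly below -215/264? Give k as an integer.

k = 2

obs 1: x=7/2 → posterior Normal(-1/114, 36/19)
obs 2: x=-7 → posterior Normal(-127/132, 18/11)
obs 3: x=-1/2 → posterior Normal(-68/75, 36/25)
obs 4: x=5/2 → posterior Normal(-13/24, 9/7)
obs 5: x=7/4 → posterior Normal(-119/372, 36/31)
obs 6: x=-2 → posterior Normal(-191/408, 18/17)
obs 7: x=-5 → posterior Normal(-371/444, 36/37)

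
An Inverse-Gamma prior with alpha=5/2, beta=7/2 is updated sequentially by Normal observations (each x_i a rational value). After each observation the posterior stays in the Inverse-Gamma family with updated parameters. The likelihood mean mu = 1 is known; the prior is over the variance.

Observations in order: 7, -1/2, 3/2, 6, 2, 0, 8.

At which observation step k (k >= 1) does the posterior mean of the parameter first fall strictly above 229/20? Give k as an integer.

obs 1: x=7 → posterior Inverse-Gamma(3, 43/2)
obs 2: x=-1/2 → posterior Inverse-Gamma(7/2, 181/8)
obs 3: x=3/2 → posterior Inverse-Gamma(4, 91/4)
obs 4: x=6 → posterior Inverse-Gamma(9/2, 141/4)
obs 5: x=2 → posterior Inverse-Gamma(5, 143/4)
obs 6: x=0 → posterior Inverse-Gamma(11/2, 145/4)
obs 7: x=8 → posterior Inverse-Gamma(6, 243/4)

k = 7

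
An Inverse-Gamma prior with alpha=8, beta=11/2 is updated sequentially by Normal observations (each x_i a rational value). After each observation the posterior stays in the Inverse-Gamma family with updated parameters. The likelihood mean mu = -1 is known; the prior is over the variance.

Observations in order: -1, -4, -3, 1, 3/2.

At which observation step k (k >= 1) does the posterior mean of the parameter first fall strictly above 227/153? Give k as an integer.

k = 4

obs 1: x=-1 → posterior Inverse-Gamma(17/2, 11/2)
obs 2: x=-4 → posterior Inverse-Gamma(9, 10)
obs 3: x=-3 → posterior Inverse-Gamma(19/2, 12)
obs 4: x=1 → posterior Inverse-Gamma(10, 14)
obs 5: x=3/2 → posterior Inverse-Gamma(21/2, 137/8)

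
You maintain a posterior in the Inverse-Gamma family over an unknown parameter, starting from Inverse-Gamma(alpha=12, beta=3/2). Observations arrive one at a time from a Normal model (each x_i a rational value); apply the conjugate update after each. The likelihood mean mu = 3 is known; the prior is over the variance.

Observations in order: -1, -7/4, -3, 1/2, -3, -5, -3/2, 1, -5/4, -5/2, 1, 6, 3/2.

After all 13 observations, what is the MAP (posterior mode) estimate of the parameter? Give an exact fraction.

obs 1: x=-1 → posterior Inverse-Gamma(25/2, 19/2)
obs 2: x=-7/4 → posterior Inverse-Gamma(13, 665/32)
obs 3: x=-3 → posterior Inverse-Gamma(27/2, 1241/32)
obs 4: x=1/2 → posterior Inverse-Gamma(14, 1341/32)
obs 5: x=-3 → posterior Inverse-Gamma(29/2, 1917/32)
obs 6: x=-5 → posterior Inverse-Gamma(15, 2941/32)
obs 7: x=-3/2 → posterior Inverse-Gamma(31/2, 3265/32)
obs 8: x=1 → posterior Inverse-Gamma(16, 3329/32)
obs 9: x=-5/4 → posterior Inverse-Gamma(33/2, 1809/16)
obs 10: x=-5/2 → posterior Inverse-Gamma(17, 2051/16)
obs 11: x=1 → posterior Inverse-Gamma(35/2, 2083/16)
obs 12: x=6 → posterior Inverse-Gamma(18, 2155/16)
obs 13: x=3/2 → posterior Inverse-Gamma(37/2, 2173/16)

2173/312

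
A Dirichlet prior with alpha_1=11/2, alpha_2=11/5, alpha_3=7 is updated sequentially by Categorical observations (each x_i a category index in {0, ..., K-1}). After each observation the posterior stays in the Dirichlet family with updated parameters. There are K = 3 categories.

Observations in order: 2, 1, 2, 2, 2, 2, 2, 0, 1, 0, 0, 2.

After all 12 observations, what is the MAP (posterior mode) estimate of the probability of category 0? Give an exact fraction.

obs 1: x=2 → posterior Dirichlet(11/2, 11/5, 8)
obs 2: x=1 → posterior Dirichlet(11/2, 16/5, 8)
obs 3: x=2 → posterior Dirichlet(11/2, 16/5, 9)
obs 4: x=2 → posterior Dirichlet(11/2, 16/5, 10)
obs 5: x=2 → posterior Dirichlet(11/2, 16/5, 11)
obs 6: x=2 → posterior Dirichlet(11/2, 16/5, 12)
obs 7: x=2 → posterior Dirichlet(11/2, 16/5, 13)
obs 8: x=0 → posterior Dirichlet(13/2, 16/5, 13)
obs 9: x=1 → posterior Dirichlet(13/2, 21/5, 13)
obs 10: x=0 → posterior Dirichlet(15/2, 21/5, 13)
obs 11: x=0 → posterior Dirichlet(17/2, 21/5, 13)
obs 12: x=2 → posterior Dirichlet(17/2, 21/5, 14)

25/79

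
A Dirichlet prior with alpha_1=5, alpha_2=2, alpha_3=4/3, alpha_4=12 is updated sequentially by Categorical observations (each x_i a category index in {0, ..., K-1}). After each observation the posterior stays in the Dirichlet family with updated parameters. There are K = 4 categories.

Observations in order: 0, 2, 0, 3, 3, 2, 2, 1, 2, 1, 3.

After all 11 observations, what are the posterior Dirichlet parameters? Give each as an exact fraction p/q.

alpha_1=7, alpha_2=4, alpha_3=16/3, alpha_4=15

obs 1: x=0 → posterior Dirichlet(6, 2, 4/3, 12)
obs 2: x=2 → posterior Dirichlet(6, 2, 7/3, 12)
obs 3: x=0 → posterior Dirichlet(7, 2, 7/3, 12)
obs 4: x=3 → posterior Dirichlet(7, 2, 7/3, 13)
obs 5: x=3 → posterior Dirichlet(7, 2, 7/3, 14)
obs 6: x=2 → posterior Dirichlet(7, 2, 10/3, 14)
obs 7: x=2 → posterior Dirichlet(7, 2, 13/3, 14)
obs 8: x=1 → posterior Dirichlet(7, 3, 13/3, 14)
obs 9: x=2 → posterior Dirichlet(7, 3, 16/3, 14)
obs 10: x=1 → posterior Dirichlet(7, 4, 16/3, 14)
obs 11: x=3 → posterior Dirichlet(7, 4, 16/3, 15)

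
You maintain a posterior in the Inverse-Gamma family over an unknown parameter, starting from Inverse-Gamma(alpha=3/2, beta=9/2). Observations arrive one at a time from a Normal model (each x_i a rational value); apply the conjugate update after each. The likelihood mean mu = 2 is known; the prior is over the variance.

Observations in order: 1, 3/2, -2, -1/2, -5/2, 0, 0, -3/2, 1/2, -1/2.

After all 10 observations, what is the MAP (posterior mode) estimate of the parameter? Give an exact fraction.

163/30

obs 1: x=1 → posterior Inverse-Gamma(2, 5)
obs 2: x=3/2 → posterior Inverse-Gamma(5/2, 41/8)
obs 3: x=-2 → posterior Inverse-Gamma(3, 105/8)
obs 4: x=-1/2 → posterior Inverse-Gamma(7/2, 65/4)
obs 5: x=-5/2 → posterior Inverse-Gamma(4, 211/8)
obs 6: x=0 → posterior Inverse-Gamma(9/2, 227/8)
obs 7: x=0 → posterior Inverse-Gamma(5, 243/8)
obs 8: x=-3/2 → posterior Inverse-Gamma(11/2, 73/2)
obs 9: x=1/2 → posterior Inverse-Gamma(6, 301/8)
obs 10: x=-1/2 → posterior Inverse-Gamma(13/2, 163/4)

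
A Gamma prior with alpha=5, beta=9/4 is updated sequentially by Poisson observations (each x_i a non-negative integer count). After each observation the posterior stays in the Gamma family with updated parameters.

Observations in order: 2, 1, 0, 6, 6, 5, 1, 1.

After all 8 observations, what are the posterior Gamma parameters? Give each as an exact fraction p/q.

alpha=27, beta=41/4

obs 1: x=2 → posterior Gamma(7, 13/4)
obs 2: x=1 → posterior Gamma(8, 17/4)
obs 3: x=0 → posterior Gamma(8, 21/4)
obs 4: x=6 → posterior Gamma(14, 25/4)
obs 5: x=6 → posterior Gamma(20, 29/4)
obs 6: x=5 → posterior Gamma(25, 33/4)
obs 7: x=1 → posterior Gamma(26, 37/4)
obs 8: x=1 → posterior Gamma(27, 41/4)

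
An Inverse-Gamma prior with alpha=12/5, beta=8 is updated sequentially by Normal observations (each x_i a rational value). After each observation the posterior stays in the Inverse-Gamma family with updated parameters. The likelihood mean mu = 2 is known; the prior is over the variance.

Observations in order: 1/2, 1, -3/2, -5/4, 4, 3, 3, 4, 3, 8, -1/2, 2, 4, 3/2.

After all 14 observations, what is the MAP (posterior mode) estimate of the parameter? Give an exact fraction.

obs 1: x=1/2 → posterior Inverse-Gamma(29/10, 73/8)
obs 2: x=1 → posterior Inverse-Gamma(17/5, 77/8)
obs 3: x=-3/2 → posterior Inverse-Gamma(39/10, 63/4)
obs 4: x=-5/4 → posterior Inverse-Gamma(22/5, 673/32)
obs 5: x=4 → posterior Inverse-Gamma(49/10, 737/32)
obs 6: x=3 → posterior Inverse-Gamma(27/5, 753/32)
obs 7: x=3 → posterior Inverse-Gamma(59/10, 769/32)
obs 8: x=4 → posterior Inverse-Gamma(32/5, 833/32)
obs 9: x=3 → posterior Inverse-Gamma(69/10, 849/32)
obs 10: x=8 → posterior Inverse-Gamma(37/5, 1425/32)
obs 11: x=-1/2 → posterior Inverse-Gamma(79/10, 1525/32)
obs 12: x=2 → posterior Inverse-Gamma(42/5, 1525/32)
obs 13: x=4 → posterior Inverse-Gamma(89/10, 1589/32)
obs 14: x=3/2 → posterior Inverse-Gamma(47/5, 1593/32)

7965/1664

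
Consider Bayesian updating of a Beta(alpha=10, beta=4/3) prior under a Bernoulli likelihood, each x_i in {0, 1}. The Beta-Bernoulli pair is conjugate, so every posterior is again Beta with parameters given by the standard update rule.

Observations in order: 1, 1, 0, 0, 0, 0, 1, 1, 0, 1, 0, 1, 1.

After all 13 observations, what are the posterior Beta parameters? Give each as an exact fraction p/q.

alpha=17, beta=22/3

obs 1: x=1 → posterior Beta(11, 4/3)
obs 2: x=1 → posterior Beta(12, 4/3)
obs 3: x=0 → posterior Beta(12, 7/3)
obs 4: x=0 → posterior Beta(12, 10/3)
obs 5: x=0 → posterior Beta(12, 13/3)
obs 6: x=0 → posterior Beta(12, 16/3)
obs 7: x=1 → posterior Beta(13, 16/3)
obs 8: x=1 → posterior Beta(14, 16/3)
obs 9: x=0 → posterior Beta(14, 19/3)
obs 10: x=1 → posterior Beta(15, 19/3)
obs 11: x=0 → posterior Beta(15, 22/3)
obs 12: x=1 → posterior Beta(16, 22/3)
obs 13: x=1 → posterior Beta(17, 22/3)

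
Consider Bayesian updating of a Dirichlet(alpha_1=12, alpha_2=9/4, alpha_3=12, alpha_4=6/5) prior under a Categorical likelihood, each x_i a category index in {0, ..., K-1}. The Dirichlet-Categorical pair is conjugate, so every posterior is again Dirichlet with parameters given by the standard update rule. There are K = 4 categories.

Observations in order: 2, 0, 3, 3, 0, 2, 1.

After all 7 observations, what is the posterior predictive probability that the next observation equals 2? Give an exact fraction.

obs 1: x=2 → posterior Dirichlet(12, 9/4, 13, 6/5)
obs 2: x=0 → posterior Dirichlet(13, 9/4, 13, 6/5)
obs 3: x=3 → posterior Dirichlet(13, 9/4, 13, 11/5)
obs 4: x=3 → posterior Dirichlet(13, 9/4, 13, 16/5)
obs 5: x=0 → posterior Dirichlet(14, 9/4, 13, 16/5)
obs 6: x=2 → posterior Dirichlet(14, 9/4, 14, 16/5)
obs 7: x=1 → posterior Dirichlet(14, 13/4, 14, 16/5)

280/689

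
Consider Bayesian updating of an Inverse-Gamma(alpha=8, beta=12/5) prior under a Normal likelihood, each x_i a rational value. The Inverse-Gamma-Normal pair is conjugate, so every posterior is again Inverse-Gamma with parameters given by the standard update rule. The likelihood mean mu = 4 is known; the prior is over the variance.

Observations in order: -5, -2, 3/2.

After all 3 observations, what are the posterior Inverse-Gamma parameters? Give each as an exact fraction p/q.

alpha=19/2, beta=2561/40

obs 1: x=-5 → posterior Inverse-Gamma(17/2, 429/10)
obs 2: x=-2 → posterior Inverse-Gamma(9, 609/10)
obs 3: x=3/2 → posterior Inverse-Gamma(19/2, 2561/40)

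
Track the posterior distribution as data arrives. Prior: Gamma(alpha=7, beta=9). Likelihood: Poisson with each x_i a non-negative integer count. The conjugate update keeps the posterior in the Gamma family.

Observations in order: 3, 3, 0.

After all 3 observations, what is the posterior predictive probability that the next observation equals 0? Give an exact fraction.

106993205379072/302875106592253

obs 1: x=3 → posterior Gamma(10, 10)
obs 2: x=3 → posterior Gamma(13, 11)
obs 3: x=0 → posterior Gamma(13, 12)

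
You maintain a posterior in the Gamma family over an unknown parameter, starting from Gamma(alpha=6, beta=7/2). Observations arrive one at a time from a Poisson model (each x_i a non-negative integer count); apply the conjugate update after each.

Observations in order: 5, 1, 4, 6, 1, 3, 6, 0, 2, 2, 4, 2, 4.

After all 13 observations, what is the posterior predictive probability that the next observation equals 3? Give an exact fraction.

983279303384618024045329361448850896514613391450526635154592893581400996992/4563879541327133859038615732548216309567248316625409643165767192840576171875

obs 1: x=5 → posterior Gamma(11, 9/2)
obs 2: x=1 → posterior Gamma(12, 11/2)
obs 3: x=4 → posterior Gamma(16, 13/2)
obs 4: x=6 → posterior Gamma(22, 15/2)
obs 5: x=1 → posterior Gamma(23, 17/2)
obs 6: x=3 → posterior Gamma(26, 19/2)
obs 7: x=6 → posterior Gamma(32, 21/2)
obs 8: x=0 → posterior Gamma(32, 23/2)
obs 9: x=2 → posterior Gamma(34, 25/2)
obs 10: x=2 → posterior Gamma(36, 27/2)
obs 11: x=4 → posterior Gamma(40, 29/2)
obs 12: x=2 → posterior Gamma(42, 31/2)
obs 13: x=4 → posterior Gamma(46, 33/2)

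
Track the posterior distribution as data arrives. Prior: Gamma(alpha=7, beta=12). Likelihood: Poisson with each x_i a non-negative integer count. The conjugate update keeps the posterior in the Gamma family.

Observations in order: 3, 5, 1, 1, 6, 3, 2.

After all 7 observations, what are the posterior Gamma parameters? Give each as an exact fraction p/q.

obs 1: x=3 → posterior Gamma(10, 13)
obs 2: x=5 → posterior Gamma(15, 14)
obs 3: x=1 → posterior Gamma(16, 15)
obs 4: x=1 → posterior Gamma(17, 16)
obs 5: x=6 → posterior Gamma(23, 17)
obs 6: x=3 → posterior Gamma(26, 18)
obs 7: x=2 → posterior Gamma(28, 19)

alpha=28, beta=19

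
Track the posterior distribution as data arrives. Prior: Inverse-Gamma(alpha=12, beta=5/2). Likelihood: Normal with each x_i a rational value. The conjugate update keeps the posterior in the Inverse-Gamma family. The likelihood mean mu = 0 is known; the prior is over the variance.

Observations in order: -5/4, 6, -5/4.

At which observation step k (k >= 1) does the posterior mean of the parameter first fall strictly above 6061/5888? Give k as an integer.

k = 2

obs 1: x=-5/4 → posterior Inverse-Gamma(25/2, 105/32)
obs 2: x=6 → posterior Inverse-Gamma(13, 681/32)
obs 3: x=-5/4 → posterior Inverse-Gamma(27/2, 353/16)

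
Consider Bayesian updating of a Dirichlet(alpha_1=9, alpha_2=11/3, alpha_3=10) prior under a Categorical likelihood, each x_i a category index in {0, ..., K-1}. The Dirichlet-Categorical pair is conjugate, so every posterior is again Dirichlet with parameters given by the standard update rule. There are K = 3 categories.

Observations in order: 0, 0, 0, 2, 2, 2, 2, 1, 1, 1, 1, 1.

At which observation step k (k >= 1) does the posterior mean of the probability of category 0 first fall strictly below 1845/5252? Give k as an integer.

obs 1: x=0 → posterior Dirichlet(10, 11/3, 10)
obs 2: x=0 → posterior Dirichlet(11, 11/3, 10)
obs 3: x=0 → posterior Dirichlet(12, 11/3, 10)
obs 4: x=2 → posterior Dirichlet(12, 11/3, 11)
obs 5: x=2 → posterior Dirichlet(12, 11/3, 12)
obs 6: x=2 → posterior Dirichlet(12, 11/3, 13)
obs 7: x=2 → posterior Dirichlet(12, 11/3, 14)
obs 8: x=1 → posterior Dirichlet(12, 14/3, 14)
obs 9: x=1 → posterior Dirichlet(12, 17/3, 14)
obs 10: x=1 → posterior Dirichlet(12, 20/3, 14)
obs 11: x=1 → posterior Dirichlet(12, 23/3, 14)
obs 12: x=1 → posterior Dirichlet(12, 26/3, 14)

k = 12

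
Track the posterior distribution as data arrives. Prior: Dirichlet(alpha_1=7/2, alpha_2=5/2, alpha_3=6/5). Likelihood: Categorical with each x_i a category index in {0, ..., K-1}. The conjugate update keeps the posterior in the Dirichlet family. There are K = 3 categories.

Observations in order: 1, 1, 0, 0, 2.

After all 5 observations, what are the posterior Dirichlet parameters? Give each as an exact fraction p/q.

obs 1: x=1 → posterior Dirichlet(7/2, 7/2, 6/5)
obs 2: x=1 → posterior Dirichlet(7/2, 9/2, 6/5)
obs 3: x=0 → posterior Dirichlet(9/2, 9/2, 6/5)
obs 4: x=0 → posterior Dirichlet(11/2, 9/2, 6/5)
obs 5: x=2 → posterior Dirichlet(11/2, 9/2, 11/5)

alpha_1=11/2, alpha_2=9/2, alpha_3=11/5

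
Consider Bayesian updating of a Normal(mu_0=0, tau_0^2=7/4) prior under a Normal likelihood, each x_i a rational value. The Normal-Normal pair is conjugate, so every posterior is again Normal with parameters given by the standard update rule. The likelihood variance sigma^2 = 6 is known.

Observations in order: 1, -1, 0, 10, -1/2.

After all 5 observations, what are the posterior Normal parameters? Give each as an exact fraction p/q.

mu_0=133/118, tau_0^2=42/59

obs 1: x=1 → posterior Normal(7/31, 42/31)
obs 2: x=-1 → posterior Normal(0, 21/19)
obs 3: x=0 → posterior Normal(0, 14/15)
obs 4: x=10 → posterior Normal(35/26, 21/26)
obs 5: x=-1/2 → posterior Normal(133/118, 42/59)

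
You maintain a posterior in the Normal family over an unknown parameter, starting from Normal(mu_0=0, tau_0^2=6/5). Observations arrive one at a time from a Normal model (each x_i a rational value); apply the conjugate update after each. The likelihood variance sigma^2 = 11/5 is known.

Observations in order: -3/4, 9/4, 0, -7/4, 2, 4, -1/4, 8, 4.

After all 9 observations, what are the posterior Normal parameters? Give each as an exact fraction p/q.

mu_0=21/13, tau_0^2=66/325

obs 1: x=-3/4 → posterior Normal(-9/34, 66/85)
obs 2: x=9/4 → posterior Normal(9/23, 66/115)
obs 3: x=0 → posterior Normal(9/29, 66/145)
obs 4: x=-7/4 → posterior Normal(-3/70, 66/175)
obs 5: x=2 → posterior Normal(21/82, 66/205)
obs 6: x=4 → posterior Normal(69/94, 66/235)
obs 7: x=-1/4 → posterior Normal(33/53, 66/265)
obs 8: x=8 → posterior Normal(81/59, 66/295)
obs 9: x=4 → posterior Normal(21/13, 66/325)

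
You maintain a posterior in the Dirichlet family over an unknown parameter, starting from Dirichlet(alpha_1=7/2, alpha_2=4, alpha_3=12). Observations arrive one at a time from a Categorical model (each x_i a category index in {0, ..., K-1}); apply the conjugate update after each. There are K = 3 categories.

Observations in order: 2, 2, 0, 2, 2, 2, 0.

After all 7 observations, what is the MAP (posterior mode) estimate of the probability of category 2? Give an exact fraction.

obs 1: x=2 → posterior Dirichlet(7/2, 4, 13)
obs 2: x=2 → posterior Dirichlet(7/2, 4, 14)
obs 3: x=0 → posterior Dirichlet(9/2, 4, 14)
obs 4: x=2 → posterior Dirichlet(9/2, 4, 15)
obs 5: x=2 → posterior Dirichlet(9/2, 4, 16)
obs 6: x=2 → posterior Dirichlet(9/2, 4, 17)
obs 7: x=0 → posterior Dirichlet(11/2, 4, 17)

32/47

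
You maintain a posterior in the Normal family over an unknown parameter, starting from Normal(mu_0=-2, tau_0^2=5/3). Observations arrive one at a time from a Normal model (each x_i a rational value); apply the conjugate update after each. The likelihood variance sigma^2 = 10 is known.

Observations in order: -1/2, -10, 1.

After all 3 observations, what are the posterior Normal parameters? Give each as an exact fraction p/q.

obs 1: x=-1/2 → posterior Normal(-25/14, 10/7)
obs 2: x=-10 → posterior Normal(-45/16, 5/4)
obs 3: x=1 → posterior Normal(-43/18, 10/9)

mu_0=-43/18, tau_0^2=10/9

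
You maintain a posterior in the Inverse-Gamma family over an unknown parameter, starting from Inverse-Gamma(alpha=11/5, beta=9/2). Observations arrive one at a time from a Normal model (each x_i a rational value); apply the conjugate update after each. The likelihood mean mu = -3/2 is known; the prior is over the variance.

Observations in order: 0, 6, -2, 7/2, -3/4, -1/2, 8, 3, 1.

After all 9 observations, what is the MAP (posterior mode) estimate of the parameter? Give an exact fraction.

1535/112

obs 1: x=0 → posterior Inverse-Gamma(27/10, 45/8)
obs 2: x=6 → posterior Inverse-Gamma(16/5, 135/4)
obs 3: x=-2 → posterior Inverse-Gamma(37/10, 271/8)
obs 4: x=7/2 → posterior Inverse-Gamma(21/5, 371/8)
obs 5: x=-3/4 → posterior Inverse-Gamma(47/10, 1493/32)
obs 6: x=-1/2 → posterior Inverse-Gamma(26/5, 1509/32)
obs 7: x=8 → posterior Inverse-Gamma(57/10, 2953/32)
obs 8: x=3 → posterior Inverse-Gamma(31/5, 3277/32)
obs 9: x=1 → posterior Inverse-Gamma(67/10, 3377/32)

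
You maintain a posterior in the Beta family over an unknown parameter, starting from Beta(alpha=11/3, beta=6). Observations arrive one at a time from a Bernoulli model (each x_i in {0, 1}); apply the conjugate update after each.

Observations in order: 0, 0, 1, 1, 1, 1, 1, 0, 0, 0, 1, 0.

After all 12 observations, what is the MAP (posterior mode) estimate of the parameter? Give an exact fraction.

obs 1: x=0 → posterior Beta(11/3, 7)
obs 2: x=0 → posterior Beta(11/3, 8)
obs 3: x=1 → posterior Beta(14/3, 8)
obs 4: x=1 → posterior Beta(17/3, 8)
obs 5: x=1 → posterior Beta(20/3, 8)
obs 6: x=1 → posterior Beta(23/3, 8)
obs 7: x=1 → posterior Beta(26/3, 8)
obs 8: x=0 → posterior Beta(26/3, 9)
obs 9: x=0 → posterior Beta(26/3, 10)
obs 10: x=0 → posterior Beta(26/3, 11)
obs 11: x=1 → posterior Beta(29/3, 11)
obs 12: x=0 → posterior Beta(29/3, 12)

26/59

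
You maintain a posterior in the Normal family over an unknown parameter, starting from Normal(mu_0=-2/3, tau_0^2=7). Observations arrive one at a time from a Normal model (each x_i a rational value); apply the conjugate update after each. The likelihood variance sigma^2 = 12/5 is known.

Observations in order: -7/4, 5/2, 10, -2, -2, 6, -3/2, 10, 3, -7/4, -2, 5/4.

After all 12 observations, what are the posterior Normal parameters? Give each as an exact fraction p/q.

obs 1: x=-7/4 → posterior Normal(-277/188, 84/47)
obs 2: x=5/2 → posterior Normal(73/328, 42/41)
obs 3: x=10 → posterior Normal(491/156, 28/39)
obs 4: x=-2 → posterior Normal(1193/608, 21/38)
obs 5: x=-2 → posterior Normal(83/68, 84/187)
obs 6: x=6 → posterior Normal(1753/888, 14/37)
obs 7: x=-3/2 → posterior Normal(1543/1028, 84/257)
obs 8: x=10 → posterior Normal(2943/1168, 21/73)
obs 9: x=3 → posterior Normal(1121/436, 28/109)
obs 10: x=-7/4 → posterior Normal(1559/724, 42/181)
obs 11: x=-2 → posterior Normal(1419/794, 84/397)
obs 12: x=5/4 → posterior Normal(3013/1728, 7/36)

mu_0=3013/1728, tau_0^2=7/36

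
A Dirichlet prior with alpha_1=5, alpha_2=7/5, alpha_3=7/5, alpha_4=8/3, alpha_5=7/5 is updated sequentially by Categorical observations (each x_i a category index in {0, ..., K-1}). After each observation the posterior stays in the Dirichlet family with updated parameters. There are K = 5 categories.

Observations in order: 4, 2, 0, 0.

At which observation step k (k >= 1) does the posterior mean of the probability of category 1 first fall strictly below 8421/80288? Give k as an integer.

obs 1: x=4 → posterior Dirichlet(5, 7/5, 7/5, 8/3, 12/5)
obs 2: x=2 → posterior Dirichlet(5, 7/5, 12/5, 8/3, 12/5)
obs 3: x=0 → posterior Dirichlet(6, 7/5, 12/5, 8/3, 12/5)
obs 4: x=0 → posterior Dirichlet(7, 7/5, 12/5, 8/3, 12/5)

k = 2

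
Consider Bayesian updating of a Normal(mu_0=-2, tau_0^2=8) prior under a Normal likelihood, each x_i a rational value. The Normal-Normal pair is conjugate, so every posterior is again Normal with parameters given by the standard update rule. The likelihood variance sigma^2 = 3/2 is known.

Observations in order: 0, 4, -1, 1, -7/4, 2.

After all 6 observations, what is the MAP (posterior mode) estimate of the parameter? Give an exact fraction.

62/99

obs 1: x=0 → posterior Normal(-6/19, 24/19)
obs 2: x=4 → posterior Normal(58/35, 24/35)
obs 3: x=-1 → posterior Normal(14/17, 8/17)
obs 4: x=1 → posterior Normal(58/67, 24/67)
obs 5: x=-7/4 → posterior Normal(30/83, 24/83)
obs 6: x=2 → posterior Normal(62/99, 8/33)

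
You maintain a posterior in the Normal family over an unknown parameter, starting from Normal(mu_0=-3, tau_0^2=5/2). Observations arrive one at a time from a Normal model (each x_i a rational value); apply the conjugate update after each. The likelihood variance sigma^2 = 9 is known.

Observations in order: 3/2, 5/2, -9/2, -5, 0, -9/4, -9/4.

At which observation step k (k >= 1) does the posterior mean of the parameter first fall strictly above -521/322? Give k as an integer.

obs 1: x=3/2 → posterior Normal(-93/46, 45/23)
obs 2: x=5/2 → posterior Normal(-17/14, 45/28)
obs 3: x=-9/2 → posterior Normal(-113/66, 15/11)
obs 4: x=-5 → posterior Normal(-163/76, 45/38)
obs 5: x=0 → posterior Normal(-163/86, 45/43)
obs 6: x=-9/4 → posterior Normal(-371/192, 15/16)
obs 7: x=-9/4 → posterior Normal(-104/53, 45/53)

k = 2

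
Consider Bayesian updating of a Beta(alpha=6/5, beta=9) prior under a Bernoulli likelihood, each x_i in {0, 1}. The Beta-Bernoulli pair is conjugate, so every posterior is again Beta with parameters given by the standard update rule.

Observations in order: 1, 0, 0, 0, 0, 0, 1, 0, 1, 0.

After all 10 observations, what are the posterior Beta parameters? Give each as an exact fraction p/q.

obs 1: x=1 → posterior Beta(11/5, 9)
obs 2: x=0 → posterior Beta(11/5, 10)
obs 3: x=0 → posterior Beta(11/5, 11)
obs 4: x=0 → posterior Beta(11/5, 12)
obs 5: x=0 → posterior Beta(11/5, 13)
obs 6: x=0 → posterior Beta(11/5, 14)
obs 7: x=1 → posterior Beta(16/5, 14)
obs 8: x=0 → posterior Beta(16/5, 15)
obs 9: x=1 → posterior Beta(21/5, 15)
obs 10: x=0 → posterior Beta(21/5, 16)

alpha=21/5, beta=16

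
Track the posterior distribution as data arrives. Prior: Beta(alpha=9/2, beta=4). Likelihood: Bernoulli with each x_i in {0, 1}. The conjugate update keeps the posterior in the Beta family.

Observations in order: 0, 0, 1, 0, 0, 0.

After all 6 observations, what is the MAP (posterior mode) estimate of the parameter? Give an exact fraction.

obs 1: x=0 → posterior Beta(9/2, 5)
obs 2: x=0 → posterior Beta(9/2, 6)
obs 3: x=1 → posterior Beta(11/2, 6)
obs 4: x=0 → posterior Beta(11/2, 7)
obs 5: x=0 → posterior Beta(11/2, 8)
obs 6: x=0 → posterior Beta(11/2, 9)

9/25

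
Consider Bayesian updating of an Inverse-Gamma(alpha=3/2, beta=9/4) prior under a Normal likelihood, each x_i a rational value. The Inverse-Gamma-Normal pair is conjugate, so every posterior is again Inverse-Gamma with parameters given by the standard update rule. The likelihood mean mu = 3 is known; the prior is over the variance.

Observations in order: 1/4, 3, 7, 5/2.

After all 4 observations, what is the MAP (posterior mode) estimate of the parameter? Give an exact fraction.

151/48

obs 1: x=1/4 → posterior Inverse-Gamma(2, 193/32)
obs 2: x=3 → posterior Inverse-Gamma(5/2, 193/32)
obs 3: x=7 → posterior Inverse-Gamma(3, 449/32)
obs 4: x=5/2 → posterior Inverse-Gamma(7/2, 453/32)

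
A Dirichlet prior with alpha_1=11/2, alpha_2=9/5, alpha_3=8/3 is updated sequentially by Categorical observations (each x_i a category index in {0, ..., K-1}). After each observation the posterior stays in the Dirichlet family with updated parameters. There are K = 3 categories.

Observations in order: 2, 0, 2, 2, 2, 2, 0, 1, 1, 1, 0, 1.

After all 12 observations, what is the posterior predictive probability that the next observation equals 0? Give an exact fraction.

255/659

obs 1: x=2 → posterior Dirichlet(11/2, 9/5, 11/3)
obs 2: x=0 → posterior Dirichlet(13/2, 9/5, 11/3)
obs 3: x=2 → posterior Dirichlet(13/2, 9/5, 14/3)
obs 4: x=2 → posterior Dirichlet(13/2, 9/5, 17/3)
obs 5: x=2 → posterior Dirichlet(13/2, 9/5, 20/3)
obs 6: x=2 → posterior Dirichlet(13/2, 9/5, 23/3)
obs 7: x=0 → posterior Dirichlet(15/2, 9/5, 23/3)
obs 8: x=1 → posterior Dirichlet(15/2, 14/5, 23/3)
obs 9: x=1 → posterior Dirichlet(15/2, 19/5, 23/3)
obs 10: x=1 → posterior Dirichlet(15/2, 24/5, 23/3)
obs 11: x=0 → posterior Dirichlet(17/2, 24/5, 23/3)
obs 12: x=1 → posterior Dirichlet(17/2, 29/5, 23/3)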